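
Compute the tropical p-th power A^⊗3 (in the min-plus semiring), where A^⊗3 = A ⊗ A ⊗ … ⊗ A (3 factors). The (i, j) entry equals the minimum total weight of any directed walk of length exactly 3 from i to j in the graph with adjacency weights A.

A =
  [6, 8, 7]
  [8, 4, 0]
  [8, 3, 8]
A^⊗3 =
  [16, 11, 10]
  [11, 7, 3]
  [11, 6, 7]

Each entry (A^⊗3)_ij equals the minimum over all length-3 walks i = v_0 → v_1 → … → v_3 = j of Σ_t A[v_t][v_{t+1}]. For example, for (i, j) = (0, 2) we minimise over 9 possible intermediate vertex sequences; the minimum is 10, attained along the walk 0 → 2 → 1 → 2.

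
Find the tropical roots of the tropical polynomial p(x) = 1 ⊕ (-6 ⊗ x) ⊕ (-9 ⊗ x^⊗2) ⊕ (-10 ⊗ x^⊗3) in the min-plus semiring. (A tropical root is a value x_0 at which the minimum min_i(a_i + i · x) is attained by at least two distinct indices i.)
Roots: {1, 3, 7}

Each tropical root is a break point of the lower envelope of the lines y = a_i + i · x (there are 4 lines, with slopes 0, 1, ..., 3). Only the lines that attain the minimum somewhere contribute to roots; other lines are dominated. Here the surviving (envelope) indices are i = 3, i = 2, i = 1, i = 0.
Intersections between consecutive envelope lines give the roots: for adjacent envelope indices i < j the intersection is x = (a_i − a_j) / (j − i). Reading off the sorted break points: {1, 3, 7}.
Verification: at each break x_0, at least two indices attain the minimum of min_i(a_i + i · x_0).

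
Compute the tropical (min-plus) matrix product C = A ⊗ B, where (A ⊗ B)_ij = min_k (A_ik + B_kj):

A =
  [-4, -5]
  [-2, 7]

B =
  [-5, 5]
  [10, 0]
A ⊗ B =
  [-9, -5]
  [-7, 3]

Apply the min-plus product entry-by-entry:
  C[0][0] = min over k of (A[0][0] + B[0][0] = -4 + -5 = -9, A[0][1] + B[1][0] = -5 + 10 = 5) = -9 (attained at k = 0)
  C[0][1] = min over k of (A[0][0] + B[0][1] = -4 + 5 = 1, A[0][1] + B[1][1] = -5 + 0 = -5) = -5 (attained at k = 1)
  C[1][0] = min over k of (A[1][0] + B[0][0] = -2 + -5 = -7, A[1][1] + B[1][0] = 7 + 10 = 17) = -7 (attained at k = 0)
  C[1][1] = min over k of (A[1][0] + B[0][1] = -2 + 5 = 3, A[1][1] + B[1][1] = 7 + 0 = 7) = 3 (attained at k = 0)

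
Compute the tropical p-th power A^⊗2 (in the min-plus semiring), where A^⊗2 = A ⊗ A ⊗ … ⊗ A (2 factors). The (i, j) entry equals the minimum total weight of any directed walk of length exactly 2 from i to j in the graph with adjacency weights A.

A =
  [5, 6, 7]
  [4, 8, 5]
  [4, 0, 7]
A^⊗2 =
  [10, 7, 11]
  [9, 5, 11]
  [4, 7, 5]

Each entry (A^⊗2)_ij equals the minimum over all length-2 walks i = v_0 → v_1 → … → v_2 = j of Σ_t A[v_t][v_{t+1}]. For example, for (i, j) = (0, 2) we minimise over 3 possible intermediate vertex sequences; the minimum is 11, attained along the walk 0 → 1 → 2.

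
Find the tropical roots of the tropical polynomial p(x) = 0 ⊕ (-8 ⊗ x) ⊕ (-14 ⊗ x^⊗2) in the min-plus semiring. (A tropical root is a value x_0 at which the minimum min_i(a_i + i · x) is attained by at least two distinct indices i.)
Roots: {6, 8}

Each tropical root is a break point of the lower envelope of the lines y = a_i + i · x (there are 3 lines, with slopes 0, 1, ..., 2). Only the lines that attain the minimum somewhere contribute to roots; other lines are dominated. Here the surviving (envelope) indices are i = 2, i = 1, i = 0.
Intersections between consecutive envelope lines give the roots: for adjacent envelope indices i < j the intersection is x = (a_i − a_j) / (j − i). Reading off the sorted break points: {6, 8}.
Verification: at each break x_0, at least two indices attain the minimum of min_i(a_i + i · x_0).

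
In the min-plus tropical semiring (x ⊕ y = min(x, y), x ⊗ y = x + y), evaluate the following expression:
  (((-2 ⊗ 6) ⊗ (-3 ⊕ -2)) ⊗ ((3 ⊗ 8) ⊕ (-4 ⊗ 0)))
(((-2 ⊗ 6) ⊗ (-3 ⊕ -2)) ⊗ ((3 ⊗ 8) ⊕ (-4 ⊗ 0))) = -3

Expand innermost to outermost. Recall ⊕ takes the minimum of its arguments and ⊗ takes their sum. Working out the expression (((-2 ⊗ 6) ⊗ (-3 ⊕ -2)) ⊗ ((3 ⊗ 8) ⊕ (-4 ⊗ 0))) gives -3.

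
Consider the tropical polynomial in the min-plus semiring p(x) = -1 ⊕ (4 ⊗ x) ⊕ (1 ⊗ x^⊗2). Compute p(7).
p(7) = -1

A tropical monomial a ⊗ x^⊗i evaluates to a + i · x. Evaluating each term at x = 7:
  Term 0 contributes -1 + 0 · 7 = -1
  Term 1 contributes 4 + 1 · 7 = 11
  Term 2 contributes 1 + 2 · 7 = 15
p(7) = ⊕ of these = min[-1, 11, 15] = -1.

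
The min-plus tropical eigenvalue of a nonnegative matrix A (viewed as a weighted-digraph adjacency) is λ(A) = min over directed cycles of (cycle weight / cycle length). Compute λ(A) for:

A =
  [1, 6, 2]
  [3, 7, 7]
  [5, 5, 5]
λ(A) = 1

Enumerate directed cycles and compute their means (weight / length). Sample:
  cycle 0 → 0: weight = 1, length = 1, mean = 1/1 ≈ 1.000
  cycle 1 → 1: weight = 7, length = 1, mean = 7/1 ≈ 7.000
  cycle 2 → 2: weight = 5, length = 1, mean = 5/1 ≈ 5.000
  cycle 0 → 1 → 0: weight = 9, length = 2, mean = 9/2 ≈ 4.500
  cycle 0 → 2 → 0: weight = 7, length = 2, mean = 7/2 ≈ 3.500
  cycle 1 → 0 → 1: weight = 9, length = 2, mean = 9/2 ≈ 4.500
Minimum mean = 1.000, attained e.g. along the cycle 0 → 0 with weight 1 and length 1. So λ(A) = 1/1 = 1.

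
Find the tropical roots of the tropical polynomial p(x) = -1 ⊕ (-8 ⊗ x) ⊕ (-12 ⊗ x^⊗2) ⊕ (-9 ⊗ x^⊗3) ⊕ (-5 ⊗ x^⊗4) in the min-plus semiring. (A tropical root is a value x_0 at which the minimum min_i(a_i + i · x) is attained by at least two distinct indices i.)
Roots: {-4, -3, 4, 7}

Each tropical root is a break point of the lower envelope of the lines y = a_i + i · x (there are 5 lines, with slopes 0, 1, ..., 4). Only the lines that attain the minimum somewhere contribute to roots; other lines are dominated. Here the surviving (envelope) indices are i = 4, i = 3, i = 2, i = 1, i = 0.
Intersections between consecutive envelope lines give the roots: for adjacent envelope indices i < j the intersection is x = (a_i − a_j) / (j − i). Reading off the sorted break points: {-4, -3, 4, 7}.
Verification: at each break x_0, at least two indices attain the minimum of min_i(a_i + i · x_0).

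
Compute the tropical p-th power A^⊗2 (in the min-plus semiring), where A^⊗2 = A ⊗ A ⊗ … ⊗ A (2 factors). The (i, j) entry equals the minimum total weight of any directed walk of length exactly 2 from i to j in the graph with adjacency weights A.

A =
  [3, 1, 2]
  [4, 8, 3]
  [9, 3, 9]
A^⊗2 =
  [5, 4, 4]
  [7, 5, 6]
  [7, 10, 6]

Each entry (A^⊗2)_ij equals the minimum over all length-2 walks i = v_0 → v_1 → … → v_2 = j of Σ_t A[v_t][v_{t+1}]. For example, for (i, j) = (0, 2) we minimise over 3 possible intermediate vertex sequences; the minimum is 4, attained along the walk 0 → 1 → 2.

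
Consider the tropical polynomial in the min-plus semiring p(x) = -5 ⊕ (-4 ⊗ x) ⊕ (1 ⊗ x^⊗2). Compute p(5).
p(5) = -5

A tropical monomial a ⊗ x^⊗i evaluates to a + i · x. Evaluating each term at x = 5:
  Term 0 contributes -5 + 0 · 5 = -5
  Term 1 contributes -4 + 1 · 5 = 1
  Term 2 contributes 1 + 2 · 5 = 11
p(5) = ⊕ of these = min[-5, 1, 11] = -5.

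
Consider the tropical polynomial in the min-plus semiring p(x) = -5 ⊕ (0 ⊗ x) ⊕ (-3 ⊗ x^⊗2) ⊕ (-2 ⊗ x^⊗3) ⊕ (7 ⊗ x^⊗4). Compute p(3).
p(3) = -5

A tropical monomial a ⊗ x^⊗i evaluates to a + i · x. Evaluating each term at x = 3:
  Term 0 contributes -5 + 0 · 3 = -5
  Term 1 contributes 0 + 1 · 3 = 3
  Term 2 contributes -3 + 2 · 3 = 3
  Term 3 contributes -2 + 3 · 3 = 7
  Term 4 contributes 7 + 4 · 3 = 19
p(3) = ⊕ of these = min[-5, 3, 3, 7, 19] = -5.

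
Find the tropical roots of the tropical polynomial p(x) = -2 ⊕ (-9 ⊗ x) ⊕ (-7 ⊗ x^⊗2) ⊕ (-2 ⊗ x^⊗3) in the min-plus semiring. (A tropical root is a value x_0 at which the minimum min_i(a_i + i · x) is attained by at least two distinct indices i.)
Roots: {-5, -2, 7}

Each tropical root is a break point of the lower envelope of the lines y = a_i + i · x (there are 4 lines, with slopes 0, 1, ..., 3). Only the lines that attain the minimum somewhere contribute to roots; other lines are dominated. Here the surviving (envelope) indices are i = 3, i = 2, i = 1, i = 0.
Intersections between consecutive envelope lines give the roots: for adjacent envelope indices i < j the intersection is x = (a_i − a_j) / (j − i). Reading off the sorted break points: {-5, -2, 7}.
Verification: at each break x_0, at least two indices attain the minimum of min_i(a_i + i · x_0).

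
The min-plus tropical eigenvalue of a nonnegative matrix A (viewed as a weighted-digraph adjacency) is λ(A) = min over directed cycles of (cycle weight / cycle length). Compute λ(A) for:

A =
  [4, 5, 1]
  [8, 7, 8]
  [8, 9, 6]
λ(A) = 4

Enumerate directed cycles and compute their means (weight / length). Sample:
  cycle 0 → 0: weight = 4, length = 1, mean = 4/1 ≈ 4.000
  cycle 1 → 1: weight = 7, length = 1, mean = 7/1 ≈ 7.000
  cycle 2 → 2: weight = 6, length = 1, mean = 6/1 ≈ 6.000
  cycle 0 → 1 → 0: weight = 13, length = 2, mean = 13/2 ≈ 6.500
  cycle 0 → 2 → 0: weight = 9, length = 2, mean = 9/2 ≈ 4.500
  cycle 1 → 0 → 1: weight = 13, length = 2, mean = 13/2 ≈ 6.500
Minimum mean = 4.000, attained e.g. along the cycle 0 → 0 with weight 4 and length 1. So λ(A) = 4/1 = 4.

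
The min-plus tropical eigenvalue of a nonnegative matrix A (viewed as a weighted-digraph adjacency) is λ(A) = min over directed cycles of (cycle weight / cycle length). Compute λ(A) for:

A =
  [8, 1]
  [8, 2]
λ(A) = 2

Enumerate directed cycles and compute their means (weight / length). Sample:
  cycle 0 → 0: weight = 8, length = 1, mean = 8/1 ≈ 8.000
  cycle 1 → 1: weight = 2, length = 1, mean = 2/1 ≈ 2.000
  cycle 0 → 1 → 0: weight = 9, length = 2, mean = 9/2 ≈ 4.500
  cycle 1 → 0 → 1: weight = 9, length = 2, mean = 9/2 ≈ 4.500
Minimum mean = 2.000, attained e.g. along the cycle 1 → 1 with weight 2 and length 1. So λ(A) = 2/1 = 2.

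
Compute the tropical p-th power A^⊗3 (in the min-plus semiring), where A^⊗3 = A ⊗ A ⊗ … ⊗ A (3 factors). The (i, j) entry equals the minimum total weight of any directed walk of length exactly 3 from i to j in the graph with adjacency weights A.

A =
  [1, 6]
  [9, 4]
A^⊗3 =
  [3, 8]
  [11, 12]

Each entry (A^⊗3)_ij equals the minimum over all length-3 walks i = v_0 → v_1 → … → v_3 = j of Σ_t A[v_t][v_{t+1}]. For example, for (i, j) = (0, 1) we minimise over 4 possible intermediate vertex sequences; the minimum is 8, attained along the walk 0 → 0 → 0 → 1.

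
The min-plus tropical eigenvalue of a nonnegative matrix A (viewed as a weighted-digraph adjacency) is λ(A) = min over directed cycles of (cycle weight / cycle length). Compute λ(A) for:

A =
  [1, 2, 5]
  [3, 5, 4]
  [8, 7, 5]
λ(A) = 1

Enumerate directed cycles and compute their means (weight / length). Sample:
  cycle 0 → 0: weight = 1, length = 1, mean = 1/1 ≈ 1.000
  cycle 1 → 1: weight = 5, length = 1, mean = 5/1 ≈ 5.000
  cycle 2 → 2: weight = 5, length = 1, mean = 5/1 ≈ 5.000
  cycle 0 → 1 → 0: weight = 5, length = 2, mean = 5/2 ≈ 2.500
  cycle 0 → 2 → 0: weight = 13, length = 2, mean = 13/2 ≈ 6.500
  cycle 1 → 0 → 1: weight = 5, length = 2, mean = 5/2 ≈ 2.500
Minimum mean = 1.000, attained e.g. along the cycle 0 → 0 with weight 1 and length 1. So λ(A) = 1/1 = 1.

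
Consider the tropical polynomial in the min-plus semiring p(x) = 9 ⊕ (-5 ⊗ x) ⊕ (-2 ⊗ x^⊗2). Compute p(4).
p(4) = -1

A tropical monomial a ⊗ x^⊗i evaluates to a + i · x. Evaluating each term at x = 4:
  Term 0 contributes 9 + 0 · 4 = 9
  Term 1 contributes -5 + 1 · 4 = -1
  Term 2 contributes -2 + 2 · 4 = 6
p(4) = ⊕ of these = min[9, -1, 6] = -1.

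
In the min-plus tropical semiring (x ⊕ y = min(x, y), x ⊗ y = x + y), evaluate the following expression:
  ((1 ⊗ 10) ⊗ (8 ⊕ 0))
((1 ⊗ 10) ⊗ (8 ⊕ 0)) = 11

Expand innermost to outermost. Recall ⊕ takes the minimum of its arguments and ⊗ takes their sum. Working out the expression ((1 ⊗ 10) ⊗ (8 ⊕ 0)) gives 11.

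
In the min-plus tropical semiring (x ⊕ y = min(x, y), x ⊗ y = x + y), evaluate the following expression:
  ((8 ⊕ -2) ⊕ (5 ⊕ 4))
((8 ⊕ -2) ⊕ (5 ⊕ 4)) = -2

Expand innermost to outermost. Recall ⊕ takes the minimum of its arguments and ⊗ takes their sum. Working out the expression ((8 ⊕ -2) ⊕ (5 ⊕ 4)) gives -2.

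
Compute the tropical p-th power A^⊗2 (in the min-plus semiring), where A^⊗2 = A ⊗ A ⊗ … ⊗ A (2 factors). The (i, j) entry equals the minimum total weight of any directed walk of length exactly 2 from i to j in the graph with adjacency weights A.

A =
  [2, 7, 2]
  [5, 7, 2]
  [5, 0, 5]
A^⊗2 =
  [4, 2, 4]
  [7, 2, 7]
  [5, 5, 2]

Each entry (A^⊗2)_ij equals the minimum over all length-2 walks i = v_0 → v_1 → … → v_2 = j of Σ_t A[v_t][v_{t+1}]. For example, for (i, j) = (0, 2) we minimise over 3 possible intermediate vertex sequences; the minimum is 4, attained along the walk 0 → 0 → 2.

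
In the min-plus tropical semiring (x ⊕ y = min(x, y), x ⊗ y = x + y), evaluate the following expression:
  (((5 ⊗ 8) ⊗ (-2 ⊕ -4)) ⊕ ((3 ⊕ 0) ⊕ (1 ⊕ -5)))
(((5 ⊗ 8) ⊗ (-2 ⊕ -4)) ⊕ ((3 ⊕ 0) ⊕ (1 ⊕ -5))) = -5

Expand innermost to outermost. Recall ⊕ takes the minimum of its arguments and ⊗ takes their sum. Working out the expression (((5 ⊗ 8) ⊗ (-2 ⊕ -4)) ⊕ ((3 ⊕ 0) ⊕ (1 ⊕ -5))) gives -5.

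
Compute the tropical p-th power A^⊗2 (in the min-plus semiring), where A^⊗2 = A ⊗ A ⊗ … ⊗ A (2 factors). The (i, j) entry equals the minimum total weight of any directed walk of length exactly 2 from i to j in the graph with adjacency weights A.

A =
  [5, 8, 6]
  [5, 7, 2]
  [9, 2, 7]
A^⊗2 =
  [10, 8, 10]
  [10, 4, 9]
  [7, 9, 4]

Each entry (A^⊗2)_ij equals the minimum over all length-2 walks i = v_0 → v_1 → … → v_2 = j of Σ_t A[v_t][v_{t+1}]. For example, for (i, j) = (0, 2) we minimise over 3 possible intermediate vertex sequences; the minimum is 10, attained along the walk 0 → 1 → 2.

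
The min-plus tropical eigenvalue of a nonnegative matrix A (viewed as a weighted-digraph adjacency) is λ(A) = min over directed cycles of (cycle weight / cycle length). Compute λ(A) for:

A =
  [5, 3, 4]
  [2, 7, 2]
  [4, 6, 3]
λ(A) = 5/2

Enumerate directed cycles and compute their means (weight / length). Sample:
  cycle 0 → 0: weight = 5, length = 1, mean = 5/1 ≈ 5.000
  cycle 1 → 1: weight = 7, length = 1, mean = 7/1 ≈ 7.000
  cycle 2 → 2: weight = 3, length = 1, mean = 3/1 ≈ 3.000
  cycle 0 → 1 → 0: weight = 5, length = 2, mean = 5/2 ≈ 2.500
  cycle 0 → 2 → 0: weight = 8, length = 2, mean = 8/2 ≈ 4.000
  cycle 1 → 0 → 1: weight = 5, length = 2, mean = 5/2 ≈ 2.500
Minimum mean = 2.500, attained e.g. along the cycle 0 → 1 → 0 with weight 5 and length 2. So λ(A) = 5/2 = 5/2.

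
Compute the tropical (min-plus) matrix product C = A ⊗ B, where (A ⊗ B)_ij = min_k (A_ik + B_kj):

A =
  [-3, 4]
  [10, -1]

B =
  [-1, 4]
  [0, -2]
A ⊗ B =
  [-4, 1]
  [-1, -3]

Apply the min-plus product entry-by-entry:
  C[0][0] = min over k of (A[0][0] + B[0][0] = -3 + -1 = -4, A[0][1] + B[1][0] = 4 + 0 = 4) = -4 (attained at k = 0)
  C[0][1] = min over k of (A[0][0] + B[0][1] = -3 + 4 = 1, A[0][1] + B[1][1] = 4 + -2 = 2) = 1 (attained at k = 0)
  C[1][0] = min over k of (A[1][0] + B[0][0] = 10 + -1 = 9, A[1][1] + B[1][0] = -1 + 0 = -1) = -1 (attained at k = 1)
  C[1][1] = min over k of (A[1][0] + B[0][1] = 10 + 4 = 14, A[1][1] + B[1][1] = -1 + -2 = -3) = -3 (attained at k = 1)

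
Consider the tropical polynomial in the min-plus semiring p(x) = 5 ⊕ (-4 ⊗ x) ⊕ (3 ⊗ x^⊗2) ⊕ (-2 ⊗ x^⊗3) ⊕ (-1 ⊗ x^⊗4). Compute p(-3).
p(-3) = -13

A tropical monomial a ⊗ x^⊗i evaluates to a + i · x. Evaluating each term at x = -3:
  Term 0 contributes 5 + 0 · -3 = 5
  Term 1 contributes -4 + 1 · -3 = -7
  Term 2 contributes 3 + 2 · -3 = -3
  Term 3 contributes -2 + 3 · -3 = -11
  Term 4 contributes -1 + 4 · -3 = -13
p(-3) = ⊕ of these = min[5, -7, -3, -11, -13] = -13.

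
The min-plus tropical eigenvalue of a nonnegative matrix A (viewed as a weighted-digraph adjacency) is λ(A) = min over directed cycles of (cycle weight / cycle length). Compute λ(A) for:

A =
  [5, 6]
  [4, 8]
λ(A) = 5

Enumerate directed cycles and compute their means (weight / length). Sample:
  cycle 0 → 0: weight = 5, length = 1, mean = 5/1 ≈ 5.000
  cycle 1 → 1: weight = 8, length = 1, mean = 8/1 ≈ 8.000
  cycle 0 → 1 → 0: weight = 10, length = 2, mean = 10/2 ≈ 5.000
  cycle 1 → 0 → 1: weight = 10, length = 2, mean = 10/2 ≈ 5.000
Minimum mean = 5.000, attained e.g. along the cycle 0 → 0 with weight 5 and length 1. So λ(A) = 5/1 = 5.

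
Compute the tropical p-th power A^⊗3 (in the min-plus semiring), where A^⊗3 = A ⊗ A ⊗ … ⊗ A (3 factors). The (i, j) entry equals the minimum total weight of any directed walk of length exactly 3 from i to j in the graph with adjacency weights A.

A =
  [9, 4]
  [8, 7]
A^⊗3 =
  [19, 16]
  [20, 19]

Each entry (A^⊗3)_ij equals the minimum over all length-3 walks i = v_0 → v_1 → … → v_3 = j of Σ_t A[v_t][v_{t+1}]. For example, for (i, j) = (0, 1) we minimise over 4 possible intermediate vertex sequences; the minimum is 16, attained along the walk 0 → 1 → 0 → 1.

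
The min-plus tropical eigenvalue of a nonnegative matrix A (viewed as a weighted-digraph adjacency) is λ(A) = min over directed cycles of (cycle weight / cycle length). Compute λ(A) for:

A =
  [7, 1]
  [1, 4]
λ(A) = 1

Enumerate directed cycles and compute their means (weight / length). Sample:
  cycle 0 → 0: weight = 7, length = 1, mean = 7/1 ≈ 7.000
  cycle 1 → 1: weight = 4, length = 1, mean = 4/1 ≈ 4.000
  cycle 0 → 1 → 0: weight = 2, length = 2, mean = 2/2 ≈ 1.000
  cycle 1 → 0 → 1: weight = 2, length = 2, mean = 2/2 ≈ 1.000
Minimum mean = 1.000, attained e.g. along the cycle 0 → 1 → 0 with weight 2 and length 2. So λ(A) = 2/2 = 1.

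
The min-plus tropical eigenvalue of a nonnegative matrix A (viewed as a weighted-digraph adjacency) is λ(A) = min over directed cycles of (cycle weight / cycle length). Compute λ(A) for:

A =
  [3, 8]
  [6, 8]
λ(A) = 3

Enumerate directed cycles and compute their means (weight / length). Sample:
  cycle 0 → 0: weight = 3, length = 1, mean = 3/1 ≈ 3.000
  cycle 1 → 1: weight = 8, length = 1, mean = 8/1 ≈ 8.000
  cycle 0 → 1 → 0: weight = 14, length = 2, mean = 14/2 ≈ 7.000
  cycle 1 → 0 → 1: weight = 14, length = 2, mean = 14/2 ≈ 7.000
Minimum mean = 3.000, attained e.g. along the cycle 0 → 0 with weight 3 and length 1. So λ(A) = 3/1 = 3.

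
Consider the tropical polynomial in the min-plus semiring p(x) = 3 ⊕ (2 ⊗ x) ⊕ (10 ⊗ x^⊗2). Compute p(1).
p(1) = 3

A tropical monomial a ⊗ x^⊗i evaluates to a + i · x. Evaluating each term at x = 1:
  Term 0 contributes 3 + 0 · 1 = 3
  Term 1 contributes 2 + 1 · 1 = 3
  Term 2 contributes 10 + 2 · 1 = 12
p(1) = ⊕ of these = min[3, 3, 12] = 3.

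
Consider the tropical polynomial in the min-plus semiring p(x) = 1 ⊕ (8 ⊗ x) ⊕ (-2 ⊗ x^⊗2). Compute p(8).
p(8) = 1

A tropical monomial a ⊗ x^⊗i evaluates to a + i · x. Evaluating each term at x = 8:
  Term 0 contributes 1 + 0 · 8 = 1
  Term 1 contributes 8 + 1 · 8 = 16
  Term 2 contributes -2 + 2 · 8 = 14
p(8) = ⊕ of these = min[1, 16, 14] = 1.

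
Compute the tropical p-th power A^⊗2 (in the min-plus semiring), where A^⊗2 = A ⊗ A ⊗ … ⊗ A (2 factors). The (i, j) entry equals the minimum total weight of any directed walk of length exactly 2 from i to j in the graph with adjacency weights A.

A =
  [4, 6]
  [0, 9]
A^⊗2 =
  [6, 10]
  [4, 6]

Each entry (A^⊗2)_ij equals the minimum over all length-2 walks i = v_0 → v_1 → … → v_2 = j of Σ_t A[v_t][v_{t+1}]. For example, for (i, j) = (0, 1) we minimise over 2 possible intermediate vertex sequences; the minimum is 10, attained along the walk 0 → 0 → 1.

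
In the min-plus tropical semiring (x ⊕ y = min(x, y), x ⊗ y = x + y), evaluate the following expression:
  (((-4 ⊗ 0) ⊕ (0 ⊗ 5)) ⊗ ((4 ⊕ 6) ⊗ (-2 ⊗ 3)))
(((-4 ⊗ 0) ⊕ (0 ⊗ 5)) ⊗ ((4 ⊕ 6) ⊗ (-2 ⊗ 3))) = 1

Expand innermost to outermost. Recall ⊕ takes the minimum of its arguments and ⊗ takes their sum. Working out the expression (((-4 ⊗ 0) ⊕ (0 ⊗ 5)) ⊗ ((4 ⊕ 6) ⊗ (-2 ⊗ 3))) gives 1.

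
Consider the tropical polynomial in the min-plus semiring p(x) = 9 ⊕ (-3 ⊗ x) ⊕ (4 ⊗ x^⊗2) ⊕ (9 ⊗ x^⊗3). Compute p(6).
p(6) = 3

A tropical monomial a ⊗ x^⊗i evaluates to a + i · x. Evaluating each term at x = 6:
  Term 0 contributes 9 + 0 · 6 = 9
  Term 1 contributes -3 + 1 · 6 = 3
  Term 2 contributes 4 + 2 · 6 = 16
  Term 3 contributes 9 + 3 · 6 = 27
p(6) = ⊕ of these = min[9, 3, 16, 27] = 3.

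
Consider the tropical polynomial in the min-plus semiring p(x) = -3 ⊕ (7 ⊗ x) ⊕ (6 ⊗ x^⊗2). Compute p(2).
p(2) = -3

A tropical monomial a ⊗ x^⊗i evaluates to a + i · x. Evaluating each term at x = 2:
  Term 0 contributes -3 + 0 · 2 = -3
  Term 1 contributes 7 + 1 · 2 = 9
  Term 2 contributes 6 + 2 · 2 = 10
p(2) = ⊕ of these = min[-3, 9, 10] = -3.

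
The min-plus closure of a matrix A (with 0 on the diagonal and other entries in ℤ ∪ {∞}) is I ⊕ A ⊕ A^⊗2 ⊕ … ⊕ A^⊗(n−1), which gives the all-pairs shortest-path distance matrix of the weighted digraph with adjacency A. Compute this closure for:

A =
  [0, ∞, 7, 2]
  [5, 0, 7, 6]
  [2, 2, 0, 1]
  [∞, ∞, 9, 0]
Closure =
  [0, 9, 7, 2]
  [5, 0, 7, 6]
  [2, 2, 0, 1]
  [11, 11, 9, 0]

This is the Floyd-Warshall all-pairs shortest-path computation. For each intermediate vertex k = 0, 1, …, 3, update dist[i][j] ← min(dist[i][j], dist[i][k] + dist[k][j]). The final matrix gives, for each (i, j), the minimum total weight of any directed path from i to j (possibly empty when i = j).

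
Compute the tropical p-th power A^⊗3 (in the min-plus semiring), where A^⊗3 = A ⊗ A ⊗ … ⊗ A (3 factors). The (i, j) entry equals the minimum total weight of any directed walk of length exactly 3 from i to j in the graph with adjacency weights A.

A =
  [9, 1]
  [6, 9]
A^⊗3 =
  [16, 8]
  [13, 16]

Each entry (A^⊗3)_ij equals the minimum over all length-3 walks i = v_0 → v_1 → … → v_3 = j of Σ_t A[v_t][v_{t+1}]. For example, for (i, j) = (0, 1) we minimise over 4 possible intermediate vertex sequences; the minimum is 8, attained along the walk 0 → 1 → 0 → 1.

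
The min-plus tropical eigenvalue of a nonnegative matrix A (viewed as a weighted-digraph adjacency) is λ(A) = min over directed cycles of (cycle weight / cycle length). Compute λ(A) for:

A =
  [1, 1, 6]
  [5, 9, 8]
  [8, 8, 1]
λ(A) = 1

Enumerate directed cycles and compute their means (weight / length). Sample:
  cycle 0 → 0: weight = 1, length = 1, mean = 1/1 ≈ 1.000
  cycle 1 → 1: weight = 9, length = 1, mean = 9/1 ≈ 9.000
  cycle 2 → 2: weight = 1, length = 1, mean = 1/1 ≈ 1.000
  cycle 0 → 1 → 0: weight = 6, length = 2, mean = 6/2 ≈ 3.000
  cycle 0 → 2 → 0: weight = 14, length = 2, mean = 14/2 ≈ 7.000
  cycle 1 → 0 → 1: weight = 6, length = 2, mean = 6/2 ≈ 3.000
Minimum mean = 1.000, attained e.g. along the cycle 0 → 0 with weight 1 and length 1. So λ(A) = 1/1 = 1.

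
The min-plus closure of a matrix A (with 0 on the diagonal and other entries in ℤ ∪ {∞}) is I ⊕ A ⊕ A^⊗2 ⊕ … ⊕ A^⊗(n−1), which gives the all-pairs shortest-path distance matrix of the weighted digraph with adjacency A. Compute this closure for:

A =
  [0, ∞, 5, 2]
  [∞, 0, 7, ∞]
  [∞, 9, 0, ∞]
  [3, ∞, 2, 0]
Closure =
  [0, 13, 4, 2]
  [∞, 0, 7, ∞]
  [∞, 9, 0, ∞]
  [3, 11, 2, 0]

This is the Floyd-Warshall all-pairs shortest-path computation. For each intermediate vertex k = 0, 1, …, 3, update dist[i][j] ← min(dist[i][j], dist[i][k] + dist[k][j]). The final matrix gives, for each (i, j), the minimum total weight of any directed path from i to j (possibly empty when i = j).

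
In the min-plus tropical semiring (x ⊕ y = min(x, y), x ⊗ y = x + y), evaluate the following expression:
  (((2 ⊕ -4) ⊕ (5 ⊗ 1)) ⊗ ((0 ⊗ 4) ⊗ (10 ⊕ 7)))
(((2 ⊕ -4) ⊕ (5 ⊗ 1)) ⊗ ((0 ⊗ 4) ⊗ (10 ⊕ 7))) = 7

Expand innermost to outermost. Recall ⊕ takes the minimum of its arguments and ⊗ takes their sum. Working out the expression (((2 ⊕ -4) ⊕ (5 ⊗ 1)) ⊗ ((0 ⊗ 4) ⊗ (10 ⊕ 7))) gives 7.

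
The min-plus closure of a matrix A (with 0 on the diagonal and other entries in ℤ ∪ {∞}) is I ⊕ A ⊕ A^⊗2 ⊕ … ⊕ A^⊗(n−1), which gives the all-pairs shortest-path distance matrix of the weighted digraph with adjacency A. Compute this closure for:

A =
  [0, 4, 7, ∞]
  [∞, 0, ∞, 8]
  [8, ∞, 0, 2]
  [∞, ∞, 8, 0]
Closure =
  [0, 4, 7, 9]
  [24, 0, 16, 8]
  [8, 12, 0, 2]
  [16, 20, 8, 0]

This is the Floyd-Warshall all-pairs shortest-path computation. For each intermediate vertex k = 0, 1, …, 3, update dist[i][j] ← min(dist[i][j], dist[i][k] + dist[k][j]). The final matrix gives, for each (i, j), the minimum total weight of any directed path from i to j (possibly empty when i = j).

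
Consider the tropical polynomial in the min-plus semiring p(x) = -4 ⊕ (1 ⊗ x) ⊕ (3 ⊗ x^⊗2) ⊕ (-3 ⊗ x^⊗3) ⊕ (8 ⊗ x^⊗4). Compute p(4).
p(4) = -4

A tropical monomial a ⊗ x^⊗i evaluates to a + i · x. Evaluating each term at x = 4:
  Term 0 contributes -4 + 0 · 4 = -4
  Term 1 contributes 1 + 1 · 4 = 5
  Term 2 contributes 3 + 2 · 4 = 11
  Term 3 contributes -3 + 3 · 4 = 9
  Term 4 contributes 8 + 4 · 4 = 24
p(4) = ⊕ of these = min[-4, 5, 11, 9, 24] = -4.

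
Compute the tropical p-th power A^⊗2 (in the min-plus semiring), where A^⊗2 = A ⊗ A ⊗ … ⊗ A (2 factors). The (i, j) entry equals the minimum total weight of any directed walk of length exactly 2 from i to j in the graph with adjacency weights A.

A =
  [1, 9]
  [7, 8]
A^⊗2 =
  [2, 10]
  [8, 16]

Each entry (A^⊗2)_ij equals the minimum over all length-2 walks i = v_0 → v_1 → … → v_2 = j of Σ_t A[v_t][v_{t+1}]. For example, for (i, j) = (0, 1) we minimise over 2 possible intermediate vertex sequences; the minimum is 10, attained along the walk 0 → 0 → 1.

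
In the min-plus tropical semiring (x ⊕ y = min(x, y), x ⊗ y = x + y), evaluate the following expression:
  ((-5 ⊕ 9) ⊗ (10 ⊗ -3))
((-5 ⊕ 9) ⊗ (10 ⊗ -3)) = 2

Expand innermost to outermost. Recall ⊕ takes the minimum of its arguments and ⊗ takes their sum. Working out the expression ((-5 ⊕ 9) ⊗ (10 ⊗ -3)) gives 2.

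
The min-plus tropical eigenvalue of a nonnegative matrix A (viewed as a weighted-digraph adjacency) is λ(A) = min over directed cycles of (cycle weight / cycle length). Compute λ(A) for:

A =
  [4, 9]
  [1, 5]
λ(A) = 4

Enumerate directed cycles and compute their means (weight / length). Sample:
  cycle 0 → 0: weight = 4, length = 1, mean = 4/1 ≈ 4.000
  cycle 1 → 1: weight = 5, length = 1, mean = 5/1 ≈ 5.000
  cycle 0 → 1 → 0: weight = 10, length = 2, mean = 10/2 ≈ 5.000
  cycle 1 → 0 → 1: weight = 10, length = 2, mean = 10/2 ≈ 5.000
Minimum mean = 4.000, attained e.g. along the cycle 0 → 0 with weight 4 and length 1. So λ(A) = 4/1 = 4.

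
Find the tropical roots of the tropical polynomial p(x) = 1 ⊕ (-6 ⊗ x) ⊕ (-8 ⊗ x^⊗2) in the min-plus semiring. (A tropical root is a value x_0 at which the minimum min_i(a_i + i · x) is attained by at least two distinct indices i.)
Roots: {2, 7}

Each tropical root is a break point of the lower envelope of the lines y = a_i + i · x (there are 3 lines, with slopes 0, 1, ..., 2). Only the lines that attain the minimum somewhere contribute to roots; other lines are dominated. Here the surviving (envelope) indices are i = 2, i = 1, i = 0.
Intersections between consecutive envelope lines give the roots: for adjacent envelope indices i < j the intersection is x = (a_i − a_j) / (j − i). Reading off the sorted break points: {2, 7}.
Verification: at each break x_0, at least two indices attain the minimum of min_i(a_i + i · x_0).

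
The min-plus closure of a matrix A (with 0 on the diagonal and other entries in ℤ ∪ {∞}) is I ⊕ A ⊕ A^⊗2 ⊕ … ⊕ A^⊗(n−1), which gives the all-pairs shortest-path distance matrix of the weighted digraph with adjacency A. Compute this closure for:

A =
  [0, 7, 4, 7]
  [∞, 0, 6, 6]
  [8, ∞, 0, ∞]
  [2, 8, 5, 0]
Closure =
  [0, 7, 4, 7]
  [8, 0, 6, 6]
  [8, 15, 0, 15]
  [2, 8, 5, 0]

This is the Floyd-Warshall all-pairs shortest-path computation. For each intermediate vertex k = 0, 1, …, 3, update dist[i][j] ← min(dist[i][j], dist[i][k] + dist[k][j]). The final matrix gives, for each (i, j), the minimum total weight of any directed path from i to j (possibly empty when i = j).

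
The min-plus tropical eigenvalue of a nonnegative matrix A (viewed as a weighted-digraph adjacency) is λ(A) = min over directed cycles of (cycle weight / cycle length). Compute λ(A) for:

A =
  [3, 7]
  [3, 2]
λ(A) = 2

Enumerate directed cycles and compute their means (weight / length). Sample:
  cycle 0 → 0: weight = 3, length = 1, mean = 3/1 ≈ 3.000
  cycle 1 → 1: weight = 2, length = 1, mean = 2/1 ≈ 2.000
  cycle 0 → 1 → 0: weight = 10, length = 2, mean = 10/2 ≈ 5.000
  cycle 1 → 0 → 1: weight = 10, length = 2, mean = 10/2 ≈ 5.000
Minimum mean = 2.000, attained e.g. along the cycle 1 → 1 with weight 2 and length 1. So λ(A) = 2/1 = 2.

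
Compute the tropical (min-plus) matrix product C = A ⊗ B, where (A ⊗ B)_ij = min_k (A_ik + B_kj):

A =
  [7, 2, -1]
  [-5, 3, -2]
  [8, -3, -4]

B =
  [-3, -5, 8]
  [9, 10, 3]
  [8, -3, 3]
A ⊗ B =
  [4, -4, 2]
  [-8, -10, 1]
  [4, -7, -1]

Apply the min-plus product entry-by-entry:
  C[0][0] = min over k of (A[0][0] + B[0][0] = 7 + -3 = 4, A[0][1] + B[1][0] = 2 + 9 = 11, A[0][2] + B[2][0] = -1 + 8 = 7) = 4 (attained at k = 0)
  C[0][1] = min over k of (A[0][0] + B[0][1] = 7 + -5 = 2, A[0][1] + B[1][1] = 2 + 10 = 12, A[0][2] + B[2][1] = -1 + -3 = -4) = -4 (attained at k = 2)
  C[0][2] = min over k of (A[0][0] + B[0][2] = 7 + 8 = 15, A[0][1] + B[1][2] = 2 + 3 = 5, A[0][2] + B[2][2] = -1 + 3 = 2) = 2 (attained at k = 2)
  C[1][0] = min over k of (A[1][0] + B[0][0] = -5 + -3 = -8, A[1][1] + B[1][0] = 3 + 9 = 12, A[1][2] + B[2][0] = -2 + 8 = 6) = -8 (attained at k = 0)
  C[1][1] = min over k of (A[1][0] + B[0][1] = -5 + -5 = -10, A[1][1] + B[1][1] = 3 + 10 = 13, A[1][2] + B[2][1] = -2 + -3 = -5) = -10 (attained at k = 0)
  C[1][2] = min over k of (A[1][0] + B[0][2] = -5 + 8 = 3, A[1][1] + B[1][2] = 3 + 3 = 6, A[1][2] + B[2][2] = -2 + 3 = 1) = 1 (attained at k = 2)
  C[2][0] = min over k of (A[2][0] + B[0][0] = 8 + -3 = 5, A[2][1] + B[1][0] = -3 + 9 = 6, A[2][2] + B[2][0] = -4 + 8 = 4) = 4 (attained at k = 2)
  C[2][1] = min over k of (A[2][0] + B[0][1] = 8 + -5 = 3, A[2][1] + B[1][1] = -3 + 10 = 7, A[2][2] + B[2][1] = -4 + -3 = -7) = -7 (attained at k = 2)
  C[2][2] = min over k of (A[2][0] + B[0][2] = 8 + 8 = 16, A[2][1] + B[1][2] = -3 + 3 = 0, A[2][2] + B[2][2] = -4 + 3 = -1) = -1 (attained at k = 2)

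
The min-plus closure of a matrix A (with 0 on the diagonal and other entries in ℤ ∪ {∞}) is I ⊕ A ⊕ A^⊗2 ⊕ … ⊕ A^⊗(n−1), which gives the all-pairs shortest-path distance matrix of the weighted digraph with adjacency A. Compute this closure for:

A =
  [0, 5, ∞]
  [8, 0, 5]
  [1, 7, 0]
Closure =
  [0, 5, 10]
  [6, 0, 5]
  [1, 6, 0]

This is the Floyd-Warshall all-pairs shortest-path computation. For each intermediate vertex k = 0, 1, …, 2, update dist[i][j] ← min(dist[i][j], dist[i][k] + dist[k][j]). The final matrix gives, for each (i, j), the minimum total weight of any directed path from i to j (possibly empty when i = j).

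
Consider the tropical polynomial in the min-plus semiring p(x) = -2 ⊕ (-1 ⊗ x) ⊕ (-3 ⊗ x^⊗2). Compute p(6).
p(6) = -2

A tropical monomial a ⊗ x^⊗i evaluates to a + i · x. Evaluating each term at x = 6:
  Term 0 contributes -2 + 0 · 6 = -2
  Term 1 contributes -1 + 1 · 6 = 5
  Term 2 contributes -3 + 2 · 6 = 9
p(6) = ⊕ of these = min[-2, 5, 9] = -2.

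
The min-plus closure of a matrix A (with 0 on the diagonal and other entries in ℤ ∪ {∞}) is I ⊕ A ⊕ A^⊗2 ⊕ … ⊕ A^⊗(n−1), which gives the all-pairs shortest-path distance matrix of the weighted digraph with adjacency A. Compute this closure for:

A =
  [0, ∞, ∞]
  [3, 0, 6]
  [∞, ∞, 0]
Closure =
  [0, ∞, ∞]
  [3, 0, 6]
  [∞, ∞, 0]

This is the Floyd-Warshall all-pairs shortest-path computation. For each intermediate vertex k = 0, 1, …, 2, update dist[i][j] ← min(dist[i][j], dist[i][k] + dist[k][j]). The final matrix gives, for each (i, j), the minimum total weight of any directed path from i to j (possibly empty when i = j).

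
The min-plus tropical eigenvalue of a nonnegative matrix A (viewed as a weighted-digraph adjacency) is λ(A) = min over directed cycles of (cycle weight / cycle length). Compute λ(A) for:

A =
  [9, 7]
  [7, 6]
λ(A) = 6

Enumerate directed cycles and compute their means (weight / length). Sample:
  cycle 0 → 0: weight = 9, length = 1, mean = 9/1 ≈ 9.000
  cycle 1 → 1: weight = 6, length = 1, mean = 6/1 ≈ 6.000
  cycle 0 → 1 → 0: weight = 14, length = 2, mean = 14/2 ≈ 7.000
  cycle 1 → 0 → 1: weight = 14, length = 2, mean = 14/2 ≈ 7.000
Minimum mean = 6.000, attained e.g. along the cycle 1 → 1 with weight 6 and length 1. So λ(A) = 6/1 = 6.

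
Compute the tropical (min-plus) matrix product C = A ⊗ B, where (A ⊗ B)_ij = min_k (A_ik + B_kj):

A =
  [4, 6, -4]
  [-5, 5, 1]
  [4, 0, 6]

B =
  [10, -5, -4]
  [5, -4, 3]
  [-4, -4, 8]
A ⊗ B =
  [-8, -8, 0]
  [-3, -10, -9]
  [2, -4, 0]

Apply the min-plus product entry-by-entry:
  C[0][0] = min over k of (A[0][0] + B[0][0] = 4 + 10 = 14, A[0][1] + B[1][0] = 6 + 5 = 11, A[0][2] + B[2][0] = -4 + -4 = -8) = -8 (attained at k = 2)
  C[0][1] = min over k of (A[0][0] + B[0][1] = 4 + -5 = -1, A[0][1] + B[1][1] = 6 + -4 = 2, A[0][2] + B[2][1] = -4 + -4 = -8) = -8 (attained at k = 2)
  C[0][2] = min over k of (A[0][0] + B[0][2] = 4 + -4 = 0, A[0][1] + B[1][2] = 6 + 3 = 9, A[0][2] + B[2][2] = -4 + 8 = 4) = 0 (attained at k = 0)
  C[1][0] = min over k of (A[1][0] + B[0][0] = -5 + 10 = 5, A[1][1] + B[1][0] = 5 + 5 = 10, A[1][2] + B[2][0] = 1 + -4 = -3) = -3 (attained at k = 2)
  C[1][1] = min over k of (A[1][0] + B[0][1] = -5 + -5 = -10, A[1][1] + B[1][1] = 5 + -4 = 1, A[1][2] + B[2][1] = 1 + -4 = -3) = -10 (attained at k = 0)
  C[1][2] = min over k of (A[1][0] + B[0][2] = -5 + -4 = -9, A[1][1] + B[1][2] = 5 + 3 = 8, A[1][2] + B[2][2] = 1 + 8 = 9) = -9 (attained at k = 0)
  C[2][0] = min over k of (A[2][0] + B[0][0] = 4 + 10 = 14, A[2][1] + B[1][0] = 0 + 5 = 5, A[2][2] + B[2][0] = 6 + -4 = 2) = 2 (attained at k = 2)
  C[2][1] = min over k of (A[2][0] + B[0][1] = 4 + -5 = -1, A[2][1] + B[1][1] = 0 + -4 = -4, A[2][2] + B[2][1] = 6 + -4 = 2) = -4 (attained at k = 1)
  C[2][2] = min over k of (A[2][0] + B[0][2] = 4 + -4 = 0, A[2][1] + B[1][2] = 0 + 3 = 3, A[2][2] + B[2][2] = 6 + 8 = 14) = 0 (attained at k = 0)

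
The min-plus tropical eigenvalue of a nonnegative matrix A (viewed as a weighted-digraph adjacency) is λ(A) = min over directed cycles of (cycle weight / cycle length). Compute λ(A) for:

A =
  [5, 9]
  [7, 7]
λ(A) = 5

Enumerate directed cycles and compute their means (weight / length). Sample:
  cycle 0 → 0: weight = 5, length = 1, mean = 5/1 ≈ 5.000
  cycle 1 → 1: weight = 7, length = 1, mean = 7/1 ≈ 7.000
  cycle 0 → 1 → 0: weight = 16, length = 2, mean = 16/2 ≈ 8.000
  cycle 1 → 0 → 1: weight = 16, length = 2, mean = 16/2 ≈ 8.000
Minimum mean = 5.000, attained e.g. along the cycle 0 → 0 with weight 5 and length 1. So λ(A) = 5/1 = 5.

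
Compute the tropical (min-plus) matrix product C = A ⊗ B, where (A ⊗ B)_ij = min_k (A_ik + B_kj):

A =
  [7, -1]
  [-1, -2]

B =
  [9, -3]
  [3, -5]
A ⊗ B =
  [2, -6]
  [1, -7]

Apply the min-plus product entry-by-entry:
  C[0][0] = min over k of (A[0][0] + B[0][0] = 7 + 9 = 16, A[0][1] + B[1][0] = -1 + 3 = 2) = 2 (attained at k = 1)
  C[0][1] = min over k of (A[0][0] + B[0][1] = 7 + -3 = 4, A[0][1] + B[1][1] = -1 + -5 = -6) = -6 (attained at k = 1)
  C[1][0] = min over k of (A[1][0] + B[0][0] = -1 + 9 = 8, A[1][1] + B[1][0] = -2 + 3 = 1) = 1 (attained at k = 1)
  C[1][1] = min over k of (A[1][0] + B[0][1] = -1 + -3 = -4, A[1][1] + B[1][1] = -2 + -5 = -7) = -7 (attained at k = 1)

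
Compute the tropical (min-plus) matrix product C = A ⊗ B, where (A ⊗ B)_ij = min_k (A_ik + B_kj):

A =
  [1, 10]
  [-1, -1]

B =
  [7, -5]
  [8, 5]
A ⊗ B =
  [8, -4]
  [6, -6]

Apply the min-plus product entry-by-entry:
  C[0][0] = min over k of (A[0][0] + B[0][0] = 1 + 7 = 8, A[0][1] + B[1][0] = 10 + 8 = 18) = 8 (attained at k = 0)
  C[0][1] = min over k of (A[0][0] + B[0][1] = 1 + -5 = -4, A[0][1] + B[1][1] = 10 + 5 = 15) = -4 (attained at k = 0)
  C[1][0] = min over k of (A[1][0] + B[0][0] = -1 + 7 = 6, A[1][1] + B[1][0] = -1 + 8 = 7) = 6 (attained at k = 0)
  C[1][1] = min over k of (A[1][0] + B[0][1] = -1 + -5 = -6, A[1][1] + B[1][1] = -1 + 5 = 4) = -6 (attained at k = 0)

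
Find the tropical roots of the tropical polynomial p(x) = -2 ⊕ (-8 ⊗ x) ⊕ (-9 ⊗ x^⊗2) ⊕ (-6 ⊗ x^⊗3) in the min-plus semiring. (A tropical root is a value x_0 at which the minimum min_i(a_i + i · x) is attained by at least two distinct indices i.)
Roots: {-3, 1, 6}

Each tropical root is a break point of the lower envelope of the lines y = a_i + i · x (there are 4 lines, with slopes 0, 1, ..., 3). Only the lines that attain the minimum somewhere contribute to roots; other lines are dominated. Here the surviving (envelope) indices are i = 3, i = 2, i = 1, i = 0.
Intersections between consecutive envelope lines give the roots: for adjacent envelope indices i < j the intersection is x = (a_i − a_j) / (j − i). Reading off the sorted break points: {-3, 1, 6}.
Verification: at each break x_0, at least two indices attain the minimum of min_i(a_i + i · x_0).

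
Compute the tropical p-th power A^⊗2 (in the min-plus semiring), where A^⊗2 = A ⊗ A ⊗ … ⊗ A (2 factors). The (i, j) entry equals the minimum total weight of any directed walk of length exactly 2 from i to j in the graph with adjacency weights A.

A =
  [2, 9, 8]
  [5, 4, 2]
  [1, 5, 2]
A^⊗2 =
  [4, 11, 10]
  [3, 7, 4]
  [3, 7, 4]

Each entry (A^⊗2)_ij equals the minimum over all length-2 walks i = v_0 → v_1 → … → v_2 = j of Σ_t A[v_t][v_{t+1}]. For example, for (i, j) = (0, 2) we minimise over 3 possible intermediate vertex sequences; the minimum is 10, attained along the walk 0 → 0 → 2.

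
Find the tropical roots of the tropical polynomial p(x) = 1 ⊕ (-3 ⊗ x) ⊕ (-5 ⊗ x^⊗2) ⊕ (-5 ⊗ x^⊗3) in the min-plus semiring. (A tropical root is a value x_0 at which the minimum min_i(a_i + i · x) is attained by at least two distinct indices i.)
Roots: {0, 2, 4}

Each tropical root is a break point of the lower envelope of the lines y = a_i + i · x (there are 4 lines, with slopes 0, 1, ..., 3). Only the lines that attain the minimum somewhere contribute to roots; other lines are dominated. Here the surviving (envelope) indices are i = 3, i = 2, i = 1, i = 0.
Intersections between consecutive envelope lines give the roots: for adjacent envelope indices i < j the intersection is x = (a_i − a_j) / (j − i). Reading off the sorted break points: {0, 2, 4}.
Verification: at each break x_0, at least two indices attain the minimum of min_i(a_i + i · x_0).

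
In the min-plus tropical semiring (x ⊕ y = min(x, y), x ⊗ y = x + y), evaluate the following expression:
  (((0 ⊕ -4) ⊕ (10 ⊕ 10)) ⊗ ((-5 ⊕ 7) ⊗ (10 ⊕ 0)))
(((0 ⊕ -4) ⊕ (10 ⊕ 10)) ⊗ ((-5 ⊕ 7) ⊗ (10 ⊕ 0))) = -9

Expand innermost to outermost. Recall ⊕ takes the minimum of its arguments and ⊗ takes their sum. Working out the expression (((0 ⊕ -4) ⊕ (10 ⊕ 10)) ⊗ ((-5 ⊕ 7) ⊗ (10 ⊕ 0))) gives -9.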